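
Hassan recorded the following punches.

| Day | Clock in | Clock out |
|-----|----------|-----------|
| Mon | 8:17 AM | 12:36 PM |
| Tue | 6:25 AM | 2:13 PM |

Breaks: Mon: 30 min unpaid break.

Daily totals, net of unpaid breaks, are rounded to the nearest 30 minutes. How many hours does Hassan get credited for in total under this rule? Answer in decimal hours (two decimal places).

12.00 hours

Mon: 8:17 AM–12:36 PM = 4 h 19 min − 30 min = 3 h 49 min → rounds to 4 h 0 min
Tue: 6:25 AM–2:13 PM = 7 h 48 min → rounds to 8 h 0 min
Total credited: 12 h 0 min.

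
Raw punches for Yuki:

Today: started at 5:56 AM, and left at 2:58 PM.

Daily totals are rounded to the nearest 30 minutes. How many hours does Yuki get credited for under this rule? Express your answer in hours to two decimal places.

Today: 5:56 AM–2:58 PM = 9 h 2 min → rounds to 9 h 0 min

9.00 hours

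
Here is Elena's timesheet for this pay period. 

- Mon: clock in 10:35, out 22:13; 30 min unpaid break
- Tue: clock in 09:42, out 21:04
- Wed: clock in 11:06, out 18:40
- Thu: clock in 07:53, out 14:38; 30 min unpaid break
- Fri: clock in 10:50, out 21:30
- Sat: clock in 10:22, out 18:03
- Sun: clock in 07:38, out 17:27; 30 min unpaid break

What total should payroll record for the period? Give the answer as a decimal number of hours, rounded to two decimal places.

63.98 hours

Mon: 10:35–22:13 = 11 h 38 min; less 30 min break → 11 h 8 min
Tue: 09:42–21:04 = 11 h 22 min
Wed: 11:06–18:40 = 7 h 34 min
Thu: 07:53–14:38 = 6 h 45 min; less 30 min break → 6 h 15 min
Fri: 10:50–21:30 = 10 h 40 min
Sat: 10:22–18:03 = 7 h 41 min
Sun: 07:38–17:27 = 9 h 49 min; less 30 min break → 9 h 19 min
Total: 11 h 8 min + 11 h 22 min + 7 h 34 min + 6 h 15 min + 10 h 40 min + 7 h 41 min + 9 h 19 min = 63 h 59 min.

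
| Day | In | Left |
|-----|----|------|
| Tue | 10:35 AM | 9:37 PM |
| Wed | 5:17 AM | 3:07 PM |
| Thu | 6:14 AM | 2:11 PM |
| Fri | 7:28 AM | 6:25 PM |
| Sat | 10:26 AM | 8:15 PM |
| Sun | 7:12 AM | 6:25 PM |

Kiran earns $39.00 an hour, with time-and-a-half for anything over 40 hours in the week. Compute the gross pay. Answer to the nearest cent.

$2776.80

Tue: 10:35 AM–9:37 PM = 11 h 2 min
Wed: 5:17 AM–3:07 PM = 9 h 50 min
Thu: 6:14 AM–2:11 PM = 7 h 57 min
Fri: 7:28 AM–6:25 PM = 10 h 57 min
Sat: 10:26 AM–8:15 PM = 9 h 49 min
Sun: 7:12 AM–6:25 PM = 11 h 13 min
Total worked: 60 h 48 min = 3648 min.
Regular 40 h 0 min = 2400 min at $39.00/h; overtime 20 h 48 min = 1248 min at $58.50/h.
Pay = (2400 × $39.00 + 1248 × $58.50) ÷ 60 = $2776.80.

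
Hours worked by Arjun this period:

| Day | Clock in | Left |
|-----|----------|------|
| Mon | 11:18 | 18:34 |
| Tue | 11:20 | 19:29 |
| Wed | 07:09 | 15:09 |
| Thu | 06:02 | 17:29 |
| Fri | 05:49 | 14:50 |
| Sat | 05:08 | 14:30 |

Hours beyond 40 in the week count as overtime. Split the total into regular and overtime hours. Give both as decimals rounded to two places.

Mon: 11:18–18:34 = 7 h 16 min
Tue: 11:20–19:29 = 8 h 9 min
Wed: 07:09–15:09 = 8 h 0 min
Thu: 06:02–17:29 = 11 h 27 min
Fri: 05:49–14:50 = 9 h 1 min
Sat: 05:08–14:30 = 9 h 22 min
Total worked: 53 h 15 min = 53.25 h.
Threshold 40 h → overtime 13 h 15 min, regular 40 h 0 min.

Regular 40.00 hours, overtime 13.25 hours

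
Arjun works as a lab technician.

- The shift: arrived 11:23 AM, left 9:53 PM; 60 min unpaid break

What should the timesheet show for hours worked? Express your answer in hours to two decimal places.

The shift: 11:23 AM–9:53 PM = 10 h 30 min; less 60 min break → 9 h 30 min

9.50 hours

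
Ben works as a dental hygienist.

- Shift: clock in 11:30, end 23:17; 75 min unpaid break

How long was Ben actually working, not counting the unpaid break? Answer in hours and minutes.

Shift: 11:30–23:17 = 11 h 47 min; less 75 min break → 10 h 32 min

10 h 32 min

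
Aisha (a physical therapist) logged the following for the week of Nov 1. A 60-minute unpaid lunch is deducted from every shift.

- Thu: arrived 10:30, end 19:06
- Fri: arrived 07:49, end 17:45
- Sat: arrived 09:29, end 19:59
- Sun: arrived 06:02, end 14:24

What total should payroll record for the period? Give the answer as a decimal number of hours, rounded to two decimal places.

33.40 hours

Thu: 10:30–19:06 = 8 h 36 min; less 60 min break → 7 h 36 min
Fri: 07:49–17:45 = 9 h 56 min; less 60 min break → 8 h 56 min
Sat: 09:29–19:59 = 10 h 30 min; less 60 min break → 9 h 30 min
Sun: 06:02–14:24 = 8 h 22 min; less 60 min break → 7 h 22 min
Total: 7 h 36 min + 8 h 56 min + 9 h 30 min + 7 h 22 min = 33 h 24 min.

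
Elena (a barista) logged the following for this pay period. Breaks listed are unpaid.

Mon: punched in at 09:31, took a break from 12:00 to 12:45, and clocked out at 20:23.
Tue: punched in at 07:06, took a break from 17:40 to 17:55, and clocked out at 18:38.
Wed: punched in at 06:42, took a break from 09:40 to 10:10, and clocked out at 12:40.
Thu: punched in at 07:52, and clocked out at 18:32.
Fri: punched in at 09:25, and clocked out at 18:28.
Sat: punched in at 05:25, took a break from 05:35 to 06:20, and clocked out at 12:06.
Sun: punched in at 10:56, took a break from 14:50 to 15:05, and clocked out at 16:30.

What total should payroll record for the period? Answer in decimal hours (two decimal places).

57.83 hours

Mon: 09:31–20:23 = 10 h 52 min; less 45 min break → 10 h 7 min
Tue: 07:06–18:38 = 11 h 32 min; less 15 min break → 11 h 17 min
Wed: 06:42–12:40 = 5 h 58 min; less 30 min break → 5 h 28 min
Thu: 07:52–18:32 = 10 h 40 min
Fri: 09:25–18:28 = 9 h 3 min
Sat: 05:25–12:06 = 6 h 41 min; less 45 min break → 5 h 56 min
Sun: 10:56–16:30 = 5 h 34 min; less 15 min break → 5 h 19 min
Total: 10 h 7 min + 11 h 17 min + 5 h 28 min + 10 h 40 min + 9 h 3 min + 5 h 56 min + 5 h 19 min = 57 h 50 min.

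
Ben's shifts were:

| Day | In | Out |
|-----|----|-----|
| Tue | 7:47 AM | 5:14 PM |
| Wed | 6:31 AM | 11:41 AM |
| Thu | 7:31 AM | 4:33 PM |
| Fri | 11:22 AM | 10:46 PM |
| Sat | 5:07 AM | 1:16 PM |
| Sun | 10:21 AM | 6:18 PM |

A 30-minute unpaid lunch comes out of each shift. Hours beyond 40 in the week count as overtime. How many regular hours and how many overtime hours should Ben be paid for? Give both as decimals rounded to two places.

Tue: 7:47 AM–5:14 PM = 9 h 27 min; less 30 min break → 8 h 57 min
Wed: 6:31 AM–11:41 AM = 5 h 10 min; less 30 min break → 4 h 40 min
Thu: 7:31 AM–4:33 PM = 9 h 2 min; less 30 min break → 8 h 32 min
Fri: 11:22 AM–10:46 PM = 11 h 24 min; less 30 min break → 10 h 54 min
Sat: 5:07 AM–1:16 PM = 8 h 9 min; less 30 min break → 7 h 39 min
Sun: 10:21 AM–6:18 PM = 7 h 57 min; less 30 min break → 7 h 27 min
Total worked: 48 h 9 min = 48.15 h.
Threshold 40 h → overtime 8 h 9 min, regular 40 h 0 min.

Regular 40.00 hours, overtime 8.15 hours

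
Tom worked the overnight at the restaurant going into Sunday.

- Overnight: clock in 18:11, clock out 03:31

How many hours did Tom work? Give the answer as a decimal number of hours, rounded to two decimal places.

9.33 hours

Overnight: 18:11 → midnight = 5 h 49 min; midnight → 03:31 = 3 h 31 min; span 9 h 20 min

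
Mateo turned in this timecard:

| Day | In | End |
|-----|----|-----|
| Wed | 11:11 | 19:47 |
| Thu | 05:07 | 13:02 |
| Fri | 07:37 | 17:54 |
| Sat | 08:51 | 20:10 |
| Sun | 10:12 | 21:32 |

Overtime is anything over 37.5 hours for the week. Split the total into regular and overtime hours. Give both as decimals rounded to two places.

Regular 37.50 hours, overtime 11.95 hours

Wed: 11:11–19:47 = 8 h 36 min
Thu: 05:07–13:02 = 7 h 55 min
Fri: 07:37–17:54 = 10 h 17 min
Sat: 08:51–20:10 = 11 h 19 min
Sun: 10:12–21:32 = 11 h 20 min
Total worked: 49 h 27 min = 49.45 h.
Threshold 37.5 h → overtime 11 h 57 min, regular 37 h 30 min.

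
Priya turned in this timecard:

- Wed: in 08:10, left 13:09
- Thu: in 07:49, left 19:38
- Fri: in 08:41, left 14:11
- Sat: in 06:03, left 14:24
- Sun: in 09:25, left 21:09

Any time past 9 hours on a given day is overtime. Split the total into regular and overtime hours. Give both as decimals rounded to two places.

Wed: 08:10–13:09 = 4 h 59 min
Thu: 07:49–19:38 = 11 h 49 min
Fri: 08:41–14:11 = 5 h 30 min
Sat: 06:03–14:24 = 8 h 21 min
Sun: 09:25–21:09 = 11 h 44 min
Wed reg 4 h 59 min / OT 0 h 0 min; Thu reg 9 h 0 min / OT 2 h 49 min; Fri reg 5 h 30 min / OT 0 h 0 min; Sat reg 8 h 21 min / OT 0 h 0 min; Sun reg 9 h 0 min / OT 2 h 44 min.
Totals: regular 36 h 50 min, overtime 5 h 33 min.

Regular 36.83 hours, overtime 5.55 hours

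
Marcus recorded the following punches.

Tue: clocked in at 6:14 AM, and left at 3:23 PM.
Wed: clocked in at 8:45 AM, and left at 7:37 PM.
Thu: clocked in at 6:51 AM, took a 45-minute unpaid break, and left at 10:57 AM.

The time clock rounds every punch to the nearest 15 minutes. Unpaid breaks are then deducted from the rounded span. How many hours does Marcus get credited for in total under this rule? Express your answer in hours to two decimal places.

Tue: in 6:14 AM→6:15 AM, out 3:23 PM→3:30 PM; 9 h 15 min
Wed: in 8:45 AM→8:45 AM, out 7:37 PM→7:30 PM; 10 h 45 min
Thu: in 6:51 AM→6:45 AM, out 10:57 AM→11:00 AM; 4 h 15 min − 45 min = 3 h 30 min
Total credited: 23 h 30 min.

23.50 hours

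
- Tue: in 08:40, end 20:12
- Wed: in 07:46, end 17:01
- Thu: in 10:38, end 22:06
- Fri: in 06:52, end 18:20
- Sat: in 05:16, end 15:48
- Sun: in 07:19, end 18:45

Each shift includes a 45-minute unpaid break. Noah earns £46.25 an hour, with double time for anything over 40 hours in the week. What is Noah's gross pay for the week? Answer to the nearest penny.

Tue: 08:40–20:12 = 11 h 32 min; less 45 min break → 10 h 47 min
Wed: 07:46–17:01 = 9 h 15 min; less 45 min break → 8 h 30 min
Thu: 10:38–22:06 = 11 h 28 min; less 45 min break → 10 h 43 min
Fri: 06:52–18:20 = 11 h 28 min; less 45 min break → 10 h 43 min
Sat: 05:16–15:48 = 10 h 32 min; less 45 min break → 9 h 47 min
Sun: 07:19–18:45 = 11 h 26 min; less 45 min break → 10 h 41 min
Total worked: 61 h 11 min = 3671 min.
Regular 40 h 0 min = 2400 min at £46.25/h; overtime 21 h 11 min = 1271 min at £92.50/h.
Pay = (2400 × £46.25 + 1271 × £92.50) ÷ 60 = £3809.46.

£3809.46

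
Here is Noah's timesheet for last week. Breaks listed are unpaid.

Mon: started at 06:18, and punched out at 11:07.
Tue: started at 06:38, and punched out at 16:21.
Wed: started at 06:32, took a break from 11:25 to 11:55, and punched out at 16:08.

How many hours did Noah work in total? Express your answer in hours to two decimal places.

Mon: 06:18–11:07 = 4 h 49 min
Tue: 06:38–16:21 = 9 h 43 min
Wed: 06:32–16:08 = 9 h 36 min; less 30 min break → 9 h 6 min
Total: 4 h 49 min + 9 h 43 min + 9 h 6 min = 23 h 38 min.

23.63 hours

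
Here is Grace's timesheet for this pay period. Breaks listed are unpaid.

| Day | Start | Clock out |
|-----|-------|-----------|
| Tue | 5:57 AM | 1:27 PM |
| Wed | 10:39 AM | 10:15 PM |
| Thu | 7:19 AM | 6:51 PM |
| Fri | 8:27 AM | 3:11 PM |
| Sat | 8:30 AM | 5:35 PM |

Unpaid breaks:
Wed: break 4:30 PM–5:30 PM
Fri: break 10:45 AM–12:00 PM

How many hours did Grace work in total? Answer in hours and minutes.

Tue: 5:57 AM–1:27 PM = 7 h 30 min
Wed: 10:39 AM–10:15 PM = 11 h 36 min; less 60 min break → 10 h 36 min
Thu: 7:19 AM–6:51 PM = 11 h 32 min
Fri: 8:27 AM–3:11 PM = 6 h 44 min; less 75 min break → 5 h 29 min
Sat: 8:30 AM–5:35 PM = 9 h 5 min
Total: 7 h 30 min + 10 h 36 min + 11 h 32 min + 5 h 29 min + 9 h 5 min = 44 h 12 min.

44 h 12 min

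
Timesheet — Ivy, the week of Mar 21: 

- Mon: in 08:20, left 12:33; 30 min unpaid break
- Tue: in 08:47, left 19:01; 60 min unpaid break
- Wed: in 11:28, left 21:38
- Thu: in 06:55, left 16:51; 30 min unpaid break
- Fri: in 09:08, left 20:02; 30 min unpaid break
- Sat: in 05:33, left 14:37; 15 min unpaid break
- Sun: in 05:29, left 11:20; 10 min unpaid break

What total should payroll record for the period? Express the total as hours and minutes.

Mon: 08:20–12:33 = 4 h 13 min; less 30 min break → 3 h 43 min
Tue: 08:47–19:01 = 10 h 14 min; less 60 min break → 9 h 14 min
Wed: 11:28–21:38 = 10 h 10 min
Thu: 06:55–16:51 = 9 h 56 min; less 30 min break → 9 h 26 min
Fri: 09:08–20:02 = 10 h 54 min; less 30 min break → 10 h 24 min
Sat: 05:33–14:37 = 9 h 4 min; less 15 min break → 8 h 49 min
Sun: 05:29–11:20 = 5 h 51 min; less 10 min break → 5 h 41 min
Total: 3 h 43 min + 9 h 14 min + 10 h 10 min + 9 h 26 min + 10 h 24 min + 8 h 49 min + 5 h 41 min = 57 h 27 min.

57 h 27 min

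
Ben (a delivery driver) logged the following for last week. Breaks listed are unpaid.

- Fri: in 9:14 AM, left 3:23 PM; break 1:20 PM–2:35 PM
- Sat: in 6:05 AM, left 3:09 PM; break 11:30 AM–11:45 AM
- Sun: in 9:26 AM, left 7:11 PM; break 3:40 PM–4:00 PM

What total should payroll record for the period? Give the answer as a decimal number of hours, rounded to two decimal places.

23.13 hours

Fri: 9:14 AM–3:23 PM = 6 h 9 min; less 75 min break → 4 h 54 min
Sat: 6:05 AM–3:09 PM = 9 h 4 min; less 15 min break → 8 h 49 min
Sun: 9:26 AM–7:11 PM = 9 h 45 min; less 20 min break → 9 h 25 min
Total: 4 h 54 min + 8 h 49 min + 9 h 25 min = 23 h 8 min.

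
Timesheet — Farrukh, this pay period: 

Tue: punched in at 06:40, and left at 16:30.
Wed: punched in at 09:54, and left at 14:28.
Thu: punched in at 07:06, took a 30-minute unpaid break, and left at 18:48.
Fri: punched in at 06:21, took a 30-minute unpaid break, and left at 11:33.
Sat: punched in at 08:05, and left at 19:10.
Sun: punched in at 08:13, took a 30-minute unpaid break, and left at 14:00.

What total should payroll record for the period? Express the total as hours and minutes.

Tue: 06:40–16:30 = 9 h 50 min
Wed: 09:54–14:28 = 4 h 34 min
Thu: 07:06–18:48 = 11 h 42 min; less 30 min break → 11 h 12 min
Fri: 06:21–11:33 = 5 h 12 min; less 30 min break → 4 h 42 min
Sat: 08:05–19:10 = 11 h 5 min
Sun: 08:13–14:00 = 5 h 47 min; less 30 min break → 5 h 17 min
Total: 9 h 50 min + 4 h 34 min + 11 h 12 min + 4 h 42 min + 11 h 5 min + 5 h 17 min = 46 h 40 min.

46 h 40 min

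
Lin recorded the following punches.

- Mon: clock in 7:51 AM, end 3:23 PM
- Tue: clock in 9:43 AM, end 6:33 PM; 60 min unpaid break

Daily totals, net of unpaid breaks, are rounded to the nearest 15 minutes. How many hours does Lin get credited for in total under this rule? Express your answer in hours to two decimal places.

Mon: 7:51 AM–3:23 PM = 7 h 32 min → rounds to 7 h 30 min
Tue: 9:43 AM–6:33 PM = 8 h 50 min − 60 min = 7 h 50 min → rounds to 7 h 45 min
Total credited: 15 h 15 min.

15.25 hours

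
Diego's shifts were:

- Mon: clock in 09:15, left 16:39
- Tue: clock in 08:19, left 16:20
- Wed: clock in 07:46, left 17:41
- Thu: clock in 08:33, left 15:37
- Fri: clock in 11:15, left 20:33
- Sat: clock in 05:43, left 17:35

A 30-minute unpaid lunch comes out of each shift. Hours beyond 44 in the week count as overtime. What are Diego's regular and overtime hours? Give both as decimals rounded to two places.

Regular 44.00 hours, overtime 6.57 hours

Mon: 09:15–16:39 = 7 h 24 min; less 30 min break → 6 h 54 min
Tue: 08:19–16:20 = 8 h 1 min; less 30 min break → 7 h 31 min
Wed: 07:46–17:41 = 9 h 55 min; less 30 min break → 9 h 25 min
Thu: 08:33–15:37 = 7 h 4 min; less 30 min break → 6 h 34 min
Fri: 11:15–20:33 = 9 h 18 min; less 30 min break → 8 h 48 min
Sat: 05:43–17:35 = 11 h 52 min; less 30 min break → 11 h 22 min
Total worked: 50 h 34 min = 50.57 h.
Threshold 44 h → overtime 6 h 34 min, regular 44 h 0 min.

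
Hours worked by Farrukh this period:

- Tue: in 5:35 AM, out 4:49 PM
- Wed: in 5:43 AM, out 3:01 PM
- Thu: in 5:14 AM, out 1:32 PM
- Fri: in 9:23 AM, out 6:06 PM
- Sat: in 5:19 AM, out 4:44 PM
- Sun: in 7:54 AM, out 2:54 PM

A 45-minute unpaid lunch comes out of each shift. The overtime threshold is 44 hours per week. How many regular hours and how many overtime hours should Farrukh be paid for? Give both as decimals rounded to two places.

Regular 44.00 hours, overtime 7.47 hours

Tue: 5:35 AM–4:49 PM = 11 h 14 min; less 45 min break → 10 h 29 min
Wed: 5:43 AM–3:01 PM = 9 h 18 min; less 45 min break → 8 h 33 min
Thu: 5:14 AM–1:32 PM = 8 h 18 min; less 45 min break → 7 h 33 min
Fri: 9:23 AM–6:06 PM = 8 h 43 min; less 45 min break → 7 h 58 min
Sat: 5:19 AM–4:44 PM = 11 h 25 min; less 45 min break → 10 h 40 min
Sun: 7:54 AM–2:54 PM = 7 h 0 min; less 45 min break → 6 h 15 min
Total worked: 51 h 28 min = 51.47 h.
Threshold 44 h → overtime 7 h 28 min, regular 44 h 0 min.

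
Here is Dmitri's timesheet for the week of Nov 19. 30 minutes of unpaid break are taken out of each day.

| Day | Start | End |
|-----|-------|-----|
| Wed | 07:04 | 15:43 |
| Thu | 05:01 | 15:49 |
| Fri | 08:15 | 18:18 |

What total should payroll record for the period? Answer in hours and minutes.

28 h 0 min

Wed: 07:04–15:43 = 8 h 39 min; less 30 min break → 8 h 9 min
Thu: 05:01–15:49 = 10 h 48 min; less 30 min break → 10 h 18 min
Fri: 08:15–18:18 = 10 h 3 min; less 30 min break → 9 h 33 min
Total: 8 h 9 min + 10 h 18 min + 9 h 33 min = 28 h 0 min.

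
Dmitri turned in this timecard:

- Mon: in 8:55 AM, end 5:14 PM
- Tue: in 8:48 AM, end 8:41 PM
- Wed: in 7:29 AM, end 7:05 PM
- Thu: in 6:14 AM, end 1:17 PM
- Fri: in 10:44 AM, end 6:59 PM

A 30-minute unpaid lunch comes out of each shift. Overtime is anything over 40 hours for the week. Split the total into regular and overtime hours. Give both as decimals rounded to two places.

Mon: 8:55 AM–5:14 PM = 8 h 19 min; less 30 min break → 7 h 49 min
Tue: 8:48 AM–8:41 PM = 11 h 53 min; less 30 min break → 11 h 23 min
Wed: 7:29 AM–7:05 PM = 11 h 36 min; less 30 min break → 11 h 6 min
Thu: 6:14 AM–1:17 PM = 7 h 3 min; less 30 min break → 6 h 33 min
Fri: 10:44 AM–6:59 PM = 8 h 15 min; less 30 min break → 7 h 45 min
Total worked: 44 h 36 min = 44.60 h.
Threshold 40 h → overtime 4 h 36 min, regular 40 h 0 min.

Regular 40.00 hours, overtime 4.60 hours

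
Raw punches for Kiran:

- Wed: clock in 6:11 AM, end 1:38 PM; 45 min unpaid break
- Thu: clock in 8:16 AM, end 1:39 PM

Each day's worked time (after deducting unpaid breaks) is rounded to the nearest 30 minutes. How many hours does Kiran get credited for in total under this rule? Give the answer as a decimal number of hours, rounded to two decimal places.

Wed: 6:11 AM–1:38 PM = 7 h 27 min − 45 min = 6 h 42 min → rounds to 6 h 30 min
Thu: 8:16 AM–1:39 PM = 5 h 23 min → rounds to 5 h 30 min
Total credited: 12 h 0 min.

12.00 hours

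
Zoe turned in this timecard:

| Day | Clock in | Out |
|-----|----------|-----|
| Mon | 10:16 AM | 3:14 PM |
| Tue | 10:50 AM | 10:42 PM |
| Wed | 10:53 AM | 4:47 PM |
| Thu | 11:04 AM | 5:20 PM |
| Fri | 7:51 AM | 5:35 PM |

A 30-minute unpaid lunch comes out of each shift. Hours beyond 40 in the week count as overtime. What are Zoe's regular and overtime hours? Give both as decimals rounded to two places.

Mon: 10:16 AM–3:14 PM = 4 h 58 min; less 30 min break → 4 h 28 min
Tue: 10:50 AM–10:42 PM = 11 h 52 min; less 30 min break → 11 h 22 min
Wed: 10:53 AM–4:47 PM = 5 h 54 min; less 30 min break → 5 h 24 min
Thu: 11:04 AM–5:20 PM = 6 h 16 min; less 30 min break → 5 h 46 min
Fri: 7:51 AM–5:35 PM = 9 h 44 min; less 30 min break → 9 h 14 min
Total worked: 36 h 14 min = 36.23 h.
Threshold 40 h → overtime 0 h 0 min, regular 36 h 14 min.

Regular 36.23 hours, overtime 0.00 hours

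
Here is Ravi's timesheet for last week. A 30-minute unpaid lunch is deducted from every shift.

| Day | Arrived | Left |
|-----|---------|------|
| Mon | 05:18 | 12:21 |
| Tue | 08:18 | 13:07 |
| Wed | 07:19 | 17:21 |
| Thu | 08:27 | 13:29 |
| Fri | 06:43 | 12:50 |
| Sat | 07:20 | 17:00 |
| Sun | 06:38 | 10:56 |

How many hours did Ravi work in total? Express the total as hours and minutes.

43 h 31 min

Mon: 05:18–12:21 = 7 h 3 min; less 30 min break → 6 h 33 min
Tue: 08:18–13:07 = 4 h 49 min; less 30 min break → 4 h 19 min
Wed: 07:19–17:21 = 10 h 2 min; less 30 min break → 9 h 32 min
Thu: 08:27–13:29 = 5 h 2 min; less 30 min break → 4 h 32 min
Fri: 06:43–12:50 = 6 h 7 min; less 30 min break → 5 h 37 min
Sat: 07:20–17:00 = 9 h 40 min; less 30 min break → 9 h 10 min
Sun: 06:38–10:56 = 4 h 18 min; less 30 min break → 3 h 48 min
Total: 6 h 33 min + 4 h 19 min + 9 h 32 min + 4 h 32 min + 5 h 37 min + 9 h 10 min + 3 h 48 min = 43 h 31 min.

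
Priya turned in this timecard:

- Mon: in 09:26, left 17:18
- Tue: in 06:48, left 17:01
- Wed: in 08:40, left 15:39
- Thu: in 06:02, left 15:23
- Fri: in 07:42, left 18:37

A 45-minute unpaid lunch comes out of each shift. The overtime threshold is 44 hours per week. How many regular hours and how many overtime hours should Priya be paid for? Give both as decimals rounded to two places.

Mon: 09:26–17:18 = 7 h 52 min; less 45 min break → 7 h 7 min
Tue: 06:48–17:01 = 10 h 13 min; less 45 min break → 9 h 28 min
Wed: 08:40–15:39 = 6 h 59 min; less 45 min break → 6 h 14 min
Thu: 06:02–15:23 = 9 h 21 min; less 45 min break → 8 h 36 min
Fri: 07:42–18:37 = 10 h 55 min; less 45 min break → 10 h 10 min
Total worked: 41 h 35 min = 41.58 h.
Threshold 44 h → overtime 0 h 0 min, regular 41 h 35 min.

Regular 41.58 hours, overtime 0.00 hours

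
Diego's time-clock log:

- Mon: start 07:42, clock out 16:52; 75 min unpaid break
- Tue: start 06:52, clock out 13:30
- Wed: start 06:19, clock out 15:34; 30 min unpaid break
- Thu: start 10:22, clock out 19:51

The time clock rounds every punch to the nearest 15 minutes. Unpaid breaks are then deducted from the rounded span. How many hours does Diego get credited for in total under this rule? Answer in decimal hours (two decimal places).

Mon: in 07:42→07:45, out 16:52→16:45; 9 h 0 min − 75 min = 7 h 45 min
Tue: in 06:52→06:45, out 13:30→13:30; 6 h 45 min
Wed: in 06:19→06:15, out 15:34→15:30; 9 h 15 min − 30 min = 8 h 45 min
Thu: in 10:22→10:15, out 19:51→19:45; 9 h 30 min
Total credited: 32 h 45 min.

32.75 hours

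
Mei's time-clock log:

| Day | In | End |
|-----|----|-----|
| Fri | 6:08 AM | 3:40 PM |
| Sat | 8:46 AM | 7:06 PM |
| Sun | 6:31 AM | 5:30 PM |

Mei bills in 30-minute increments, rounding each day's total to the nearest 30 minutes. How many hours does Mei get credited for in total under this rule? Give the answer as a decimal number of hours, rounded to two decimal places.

31.00 hours

Fri: 6:08 AM–3:40 PM = 9 h 32 min → rounds to 9 h 30 min
Sat: 8:46 AM–7:06 PM = 10 h 20 min → rounds to 10 h 30 min
Sun: 6:31 AM–5:30 PM = 10 h 59 min → rounds to 11 h 0 min
Total credited: 31 h 0 min.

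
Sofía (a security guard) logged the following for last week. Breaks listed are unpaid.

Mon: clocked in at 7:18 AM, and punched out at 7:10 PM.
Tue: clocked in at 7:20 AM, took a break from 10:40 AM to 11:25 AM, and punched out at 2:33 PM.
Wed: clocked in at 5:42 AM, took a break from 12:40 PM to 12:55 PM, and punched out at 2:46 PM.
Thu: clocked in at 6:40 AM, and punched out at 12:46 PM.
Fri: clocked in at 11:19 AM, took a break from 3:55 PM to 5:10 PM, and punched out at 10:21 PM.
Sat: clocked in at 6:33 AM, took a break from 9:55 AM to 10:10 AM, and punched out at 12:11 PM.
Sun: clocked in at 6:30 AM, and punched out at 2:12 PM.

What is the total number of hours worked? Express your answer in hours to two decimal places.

56.12 hours

Mon: 7:18 AM–7:10 PM = 11 h 52 min
Tue: 7:20 AM–2:33 PM = 7 h 13 min; less 45 min break → 6 h 28 min
Wed: 5:42 AM–2:46 PM = 9 h 4 min; less 15 min break → 8 h 49 min
Thu: 6:40 AM–12:46 PM = 6 h 6 min
Fri: 11:19 AM–10:21 PM = 11 h 2 min; less 75 min break → 9 h 47 min
Sat: 6:33 AM–12:11 PM = 5 h 38 min; less 15 min break → 5 h 23 min
Sun: 6:30 AM–2:12 PM = 7 h 42 min
Total: 11 h 52 min + 6 h 28 min + 8 h 49 min + 6 h 6 min + 9 h 47 min + 5 h 23 min + 7 h 42 min = 56 h 7 min.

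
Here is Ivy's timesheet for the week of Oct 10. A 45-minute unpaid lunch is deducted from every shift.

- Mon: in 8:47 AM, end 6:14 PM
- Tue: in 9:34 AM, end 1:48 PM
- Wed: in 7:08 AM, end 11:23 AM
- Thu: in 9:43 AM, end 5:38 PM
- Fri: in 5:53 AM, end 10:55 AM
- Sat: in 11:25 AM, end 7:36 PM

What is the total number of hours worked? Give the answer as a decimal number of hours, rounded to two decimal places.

34.57 hours

Mon: 8:47 AM–6:14 PM = 9 h 27 min; less 45 min break → 8 h 42 min
Tue: 9:34 AM–1:48 PM = 4 h 14 min; less 45 min break → 3 h 29 min
Wed: 7:08 AM–11:23 AM = 4 h 15 min; less 45 min break → 3 h 30 min
Thu: 9:43 AM–5:38 PM = 7 h 55 min; less 45 min break → 7 h 10 min
Fri: 5:53 AM–10:55 AM = 5 h 2 min; less 45 min break → 4 h 17 min
Sat: 11:25 AM–7:36 PM = 8 h 11 min; less 45 min break → 7 h 26 min
Total: 8 h 42 min + 3 h 29 min + 3 h 30 min + 7 h 10 min + 4 h 17 min + 7 h 26 min = 34 h 34 min.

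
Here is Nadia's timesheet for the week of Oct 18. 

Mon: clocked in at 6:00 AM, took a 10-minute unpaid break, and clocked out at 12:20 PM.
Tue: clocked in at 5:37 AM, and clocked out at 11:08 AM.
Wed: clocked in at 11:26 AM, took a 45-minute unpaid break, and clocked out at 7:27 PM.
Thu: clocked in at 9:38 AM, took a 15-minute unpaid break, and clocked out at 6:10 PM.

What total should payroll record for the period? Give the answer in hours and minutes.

27 h 14 min

Mon: 6:00 AM–12:20 PM = 6 h 20 min; less 10 min break → 6 h 10 min
Tue: 5:37 AM–11:08 AM = 5 h 31 min
Wed: 11:26 AM–7:27 PM = 8 h 1 min; less 45 min break → 7 h 16 min
Thu: 9:38 AM–6:10 PM = 8 h 32 min; less 15 min break → 8 h 17 min
Total: 6 h 10 min + 5 h 31 min + 7 h 16 min + 8 h 17 min = 27 h 14 min.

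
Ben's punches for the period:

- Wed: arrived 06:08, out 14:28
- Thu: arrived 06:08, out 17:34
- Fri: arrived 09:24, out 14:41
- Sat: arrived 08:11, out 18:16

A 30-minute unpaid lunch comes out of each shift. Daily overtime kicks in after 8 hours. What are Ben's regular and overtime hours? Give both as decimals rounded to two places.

Regular 28.62 hours, overtime 4.52 hours

Wed: 06:08–14:28 = 8 h 20 min; less 30 min break → 7 h 50 min
Thu: 06:08–17:34 = 11 h 26 min; less 30 min break → 10 h 56 min
Fri: 09:24–14:41 = 5 h 17 min; less 30 min break → 4 h 47 min
Sat: 08:11–18:16 = 10 h 5 min; less 30 min break → 9 h 35 min
Wed reg 7 h 50 min / OT 0 h 0 min; Thu reg 8 h 0 min / OT 2 h 56 min; Fri reg 4 h 47 min / OT 0 h 0 min; Sat reg 8 h 0 min / OT 1 h 35 min.
Totals: regular 28 h 37 min, overtime 4 h 31 min.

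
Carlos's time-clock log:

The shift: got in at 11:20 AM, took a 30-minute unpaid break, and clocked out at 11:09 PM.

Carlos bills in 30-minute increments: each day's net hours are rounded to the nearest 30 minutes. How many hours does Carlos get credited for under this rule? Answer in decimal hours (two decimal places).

11.50 hours

The shift: 11:20 AM–11:09 PM = 11 h 49 min − 30 min = 11 h 19 min → rounds to 11 h 30 min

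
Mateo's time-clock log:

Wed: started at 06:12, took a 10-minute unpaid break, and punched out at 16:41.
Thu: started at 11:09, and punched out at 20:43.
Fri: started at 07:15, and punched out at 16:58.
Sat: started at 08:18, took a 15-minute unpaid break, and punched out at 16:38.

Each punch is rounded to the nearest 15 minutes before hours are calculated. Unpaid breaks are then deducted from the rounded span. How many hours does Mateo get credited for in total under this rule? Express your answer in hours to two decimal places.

37.83 hours

Wed: in 06:12→06:15, out 16:41→16:45; 10 h 30 min − 10 min = 10 h 20 min
Thu: in 11:09→11:15, out 20:43→20:45; 9 h 30 min
Fri: in 07:15→07:15, out 16:58→17:00; 9 h 45 min
Sat: in 08:18→08:15, out 16:38→16:45; 8 h 30 min − 15 min = 8 h 15 min
Total credited: 37 h 50 min.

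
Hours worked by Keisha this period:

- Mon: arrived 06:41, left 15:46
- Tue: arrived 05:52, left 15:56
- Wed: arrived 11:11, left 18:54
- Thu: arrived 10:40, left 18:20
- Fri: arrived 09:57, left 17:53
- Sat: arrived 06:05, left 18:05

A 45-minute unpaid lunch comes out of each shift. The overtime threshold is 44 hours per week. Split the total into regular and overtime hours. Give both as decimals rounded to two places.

Mon: 06:41–15:46 = 9 h 5 min; less 45 min break → 8 h 20 min
Tue: 05:52–15:56 = 10 h 4 min; less 45 min break → 9 h 19 min
Wed: 11:11–18:54 = 7 h 43 min; less 45 min break → 6 h 58 min
Thu: 10:40–18:20 = 7 h 40 min; less 45 min break → 6 h 55 min
Fri: 09:57–17:53 = 7 h 56 min; less 45 min break → 7 h 11 min
Sat: 06:05–18:05 = 12 h 0 min; less 45 min break → 11 h 15 min
Total worked: 49 h 58 min = 49.97 h.
Threshold 44 h → overtime 5 h 58 min, regular 44 h 0 min.

Regular 44.00 hours, overtime 5.97 hours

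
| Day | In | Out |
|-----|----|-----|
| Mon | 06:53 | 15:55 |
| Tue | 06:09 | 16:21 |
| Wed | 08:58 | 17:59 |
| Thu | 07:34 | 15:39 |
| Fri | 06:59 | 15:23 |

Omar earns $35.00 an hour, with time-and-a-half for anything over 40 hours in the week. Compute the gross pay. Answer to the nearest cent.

Mon: 06:53–15:55 = 9 h 2 min
Tue: 06:09–16:21 = 10 h 12 min
Wed: 08:58–17:59 = 9 h 1 min
Thu: 07:34–15:39 = 8 h 5 min
Fri: 06:59–15:23 = 8 h 24 min
Total worked: 44 h 44 min = 2684 min.
Regular 40 h 0 min = 2400 min at $35.00/h; overtime 4 h 44 min = 284 min at $52.50/h.
Pay = (2400 × $35.00 + 284 × $52.50) ÷ 60 = $1648.50.

$1648.50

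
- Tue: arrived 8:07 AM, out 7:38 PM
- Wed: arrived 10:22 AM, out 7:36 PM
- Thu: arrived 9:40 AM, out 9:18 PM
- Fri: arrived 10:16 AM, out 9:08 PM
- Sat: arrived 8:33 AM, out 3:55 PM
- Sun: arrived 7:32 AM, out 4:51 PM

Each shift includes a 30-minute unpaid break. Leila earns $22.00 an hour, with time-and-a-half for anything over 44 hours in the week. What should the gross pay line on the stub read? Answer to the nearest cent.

Tue: 8:07 AM–7:38 PM = 11 h 31 min; less 30 min break → 11 h 1 min
Wed: 10:22 AM–7:36 PM = 9 h 14 min; less 30 min break → 8 h 44 min
Thu: 9:40 AM–9:18 PM = 11 h 38 min; less 30 min break → 11 h 8 min
Fri: 10:16 AM–9:08 PM = 10 h 52 min; less 30 min break → 10 h 22 min
Sat: 8:33 AM–3:55 PM = 7 h 22 min; less 30 min break → 6 h 52 min
Sun: 7:32 AM–4:51 PM = 9 h 19 min; less 30 min break → 8 h 49 min
Total worked: 56 h 56 min = 3416 min.
Regular 44 h 0 min = 2640 min at $22.00/h; overtime 12 h 56 min = 776 min at $33.00/h.
Pay = (2640 × $22.00 + 776 × $33.00) ÷ 60 = $1394.80.

$1394.80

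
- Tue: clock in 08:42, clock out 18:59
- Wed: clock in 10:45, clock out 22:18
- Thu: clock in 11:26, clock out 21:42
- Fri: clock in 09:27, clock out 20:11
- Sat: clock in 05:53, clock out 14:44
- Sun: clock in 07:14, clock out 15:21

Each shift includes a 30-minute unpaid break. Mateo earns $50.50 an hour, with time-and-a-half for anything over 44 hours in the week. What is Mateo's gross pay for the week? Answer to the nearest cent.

$3191.60

Tue: 08:42–18:59 = 10 h 17 min; less 30 min break → 9 h 47 min
Wed: 10:45–22:18 = 11 h 33 min; less 30 min break → 11 h 3 min
Thu: 11:26–21:42 = 10 h 16 min; less 30 min break → 9 h 46 min
Fri: 09:27–20:11 = 10 h 44 min; less 30 min break → 10 h 14 min
Sat: 05:53–14:44 = 8 h 51 min; less 30 min break → 8 h 21 min
Sun: 07:14–15:21 = 8 h 7 min; less 30 min break → 7 h 37 min
Total worked: 56 h 48 min = 3408 min.
Regular 44 h 0 min = 2640 min at $50.50/h; overtime 12 h 48 min = 768 min at $75.75/h.
Pay = (2640 × $50.50 + 768 × $75.75) ÷ 60 = $3191.60.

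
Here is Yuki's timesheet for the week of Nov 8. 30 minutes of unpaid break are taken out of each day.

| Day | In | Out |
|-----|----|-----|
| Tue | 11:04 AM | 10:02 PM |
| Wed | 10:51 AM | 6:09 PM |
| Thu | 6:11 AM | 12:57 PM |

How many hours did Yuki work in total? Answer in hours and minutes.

23 h 32 min

Tue: 11:04 AM–10:02 PM = 10 h 58 min; less 30 min break → 10 h 28 min
Wed: 10:51 AM–6:09 PM = 7 h 18 min; less 30 min break → 6 h 48 min
Thu: 6:11 AM–12:57 PM = 6 h 46 min; less 30 min break → 6 h 16 min
Total: 10 h 28 min + 6 h 48 min + 6 h 16 min = 23 h 32 min.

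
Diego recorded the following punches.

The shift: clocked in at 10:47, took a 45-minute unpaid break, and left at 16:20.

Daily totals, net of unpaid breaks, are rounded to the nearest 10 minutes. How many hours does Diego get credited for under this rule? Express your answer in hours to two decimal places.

4.83 hours

The shift: 10:47–16:20 = 5 h 33 min − 45 min = 4 h 48 min → rounds to 4 h 50 min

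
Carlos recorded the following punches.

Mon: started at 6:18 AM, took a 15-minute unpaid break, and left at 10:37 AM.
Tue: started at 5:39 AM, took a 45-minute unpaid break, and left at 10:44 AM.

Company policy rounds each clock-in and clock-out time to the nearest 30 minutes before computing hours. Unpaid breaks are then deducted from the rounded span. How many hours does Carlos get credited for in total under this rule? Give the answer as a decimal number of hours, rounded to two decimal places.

8.00 hours

Mon: in 6:18 AM→6:30 AM, out 10:37 AM→10:30 AM; 4 h 0 min − 15 min = 3 h 45 min
Tue: in 5:39 AM→5:30 AM, out 10:44 AM→10:30 AM; 5 h 0 min − 45 min = 4 h 15 min
Total credited: 8 h 0 min.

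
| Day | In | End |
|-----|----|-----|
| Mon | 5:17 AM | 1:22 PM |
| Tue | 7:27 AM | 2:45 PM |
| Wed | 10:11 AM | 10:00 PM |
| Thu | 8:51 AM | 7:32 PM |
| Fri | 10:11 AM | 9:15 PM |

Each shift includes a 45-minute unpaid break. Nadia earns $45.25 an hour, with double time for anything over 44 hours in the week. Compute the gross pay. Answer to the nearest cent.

Mon: 5:17 AM–1:22 PM = 8 h 5 min; less 45 min break → 7 h 20 min
Tue: 7:27 AM–2:45 PM = 7 h 18 min; less 45 min break → 6 h 33 min
Wed: 10:11 AM–10:00 PM = 11 h 49 min; less 45 min break → 11 h 4 min
Thu: 8:51 AM–7:32 PM = 10 h 41 min; less 45 min break → 9 h 56 min
Fri: 10:11 AM–9:15 PM = 11 h 4 min; less 45 min break → 10 h 19 min
Total worked: 45 h 12 min = 2712 min.
Regular 44 h 0 min = 2640 min at $45.25/h; overtime 1 h 12 min = 72 min at $90.50/h.
Pay = (2640 × $45.25 + 72 × $90.50) ÷ 60 = $2099.60.

$2099.60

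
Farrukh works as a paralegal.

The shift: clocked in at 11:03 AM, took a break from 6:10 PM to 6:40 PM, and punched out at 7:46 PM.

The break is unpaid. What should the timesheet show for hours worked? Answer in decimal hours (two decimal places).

8.22 hours

The shift: 11:03 AM–7:46 PM = 8 h 43 min; less 30 min break → 8 h 13 min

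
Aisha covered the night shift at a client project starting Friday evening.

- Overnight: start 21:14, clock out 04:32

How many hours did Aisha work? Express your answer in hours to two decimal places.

Overnight: 21:14 → midnight = 2 h 46 min; midnight → 04:32 = 4 h 32 min; span 7 h 18 min

7.30 hours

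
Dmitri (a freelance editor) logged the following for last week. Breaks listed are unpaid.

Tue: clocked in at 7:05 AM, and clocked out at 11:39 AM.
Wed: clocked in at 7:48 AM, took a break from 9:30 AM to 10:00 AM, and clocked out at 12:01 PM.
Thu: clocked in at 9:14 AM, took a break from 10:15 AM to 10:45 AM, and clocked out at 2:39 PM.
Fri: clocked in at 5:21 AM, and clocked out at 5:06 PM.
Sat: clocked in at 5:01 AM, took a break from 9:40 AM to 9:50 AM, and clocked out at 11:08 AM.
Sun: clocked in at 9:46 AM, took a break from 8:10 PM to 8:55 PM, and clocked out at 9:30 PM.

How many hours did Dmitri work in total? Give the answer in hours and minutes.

Tue: 7:05 AM–11:39 AM = 4 h 34 min
Wed: 7:48 AM–12:01 PM = 4 h 13 min; less 30 min break → 3 h 43 min
Thu: 9:14 AM–2:39 PM = 5 h 25 min; less 30 min break → 4 h 55 min
Fri: 5:21 AM–5:06 PM = 11 h 45 min
Sat: 5:01 AM–11:08 AM = 6 h 7 min; less 10 min break → 5 h 57 min
Sun: 9:46 AM–9:30 PM = 11 h 44 min; less 45 min break → 10 h 59 min
Total: 4 h 34 min + 3 h 43 min + 4 h 55 min + 11 h 45 min + 5 h 57 min + 10 h 59 min = 41 h 53 min.

41 h 53 min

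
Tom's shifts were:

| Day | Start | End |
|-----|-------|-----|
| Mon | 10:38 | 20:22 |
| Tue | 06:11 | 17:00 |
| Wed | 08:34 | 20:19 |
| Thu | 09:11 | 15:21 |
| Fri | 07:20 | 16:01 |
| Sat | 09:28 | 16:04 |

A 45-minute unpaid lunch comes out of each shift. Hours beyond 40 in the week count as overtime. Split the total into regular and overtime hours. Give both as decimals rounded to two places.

Regular 40.00 hours, overtime 9.25 hours

Mon: 10:38–20:22 = 9 h 44 min; less 45 min break → 8 h 59 min
Tue: 06:11–17:00 = 10 h 49 min; less 45 min break → 10 h 4 min
Wed: 08:34–20:19 = 11 h 45 min; less 45 min break → 11 h 0 min
Thu: 09:11–15:21 = 6 h 10 min; less 45 min break → 5 h 25 min
Fri: 07:20–16:01 = 8 h 41 min; less 45 min break → 7 h 56 min
Sat: 09:28–16:04 = 6 h 36 min; less 45 min break → 5 h 51 min
Total worked: 49 h 15 min = 49.25 h.
Threshold 40 h → overtime 9 h 15 min, regular 40 h 0 min.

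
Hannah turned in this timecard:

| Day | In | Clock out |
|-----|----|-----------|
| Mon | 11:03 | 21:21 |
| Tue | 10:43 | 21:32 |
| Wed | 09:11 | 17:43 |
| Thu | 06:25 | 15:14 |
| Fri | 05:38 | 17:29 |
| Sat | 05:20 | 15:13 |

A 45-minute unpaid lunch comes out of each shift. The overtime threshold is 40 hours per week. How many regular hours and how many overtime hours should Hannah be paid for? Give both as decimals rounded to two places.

Mon: 11:03–21:21 = 10 h 18 min; less 45 min break → 9 h 33 min
Tue: 10:43–21:32 = 10 h 49 min; less 45 min break → 10 h 4 min
Wed: 09:11–17:43 = 8 h 32 min; less 45 min break → 7 h 47 min
Thu: 06:25–15:14 = 8 h 49 min; less 45 min break → 8 h 4 min
Fri: 05:38–17:29 = 11 h 51 min; less 45 min break → 11 h 6 min
Sat: 05:20–15:13 = 9 h 53 min; less 45 min break → 9 h 8 min
Total worked: 55 h 42 min = 55.70 h.
Threshold 40 h → overtime 15 h 42 min, regular 40 h 0 min.

Regular 40.00 hours, overtime 15.70 hours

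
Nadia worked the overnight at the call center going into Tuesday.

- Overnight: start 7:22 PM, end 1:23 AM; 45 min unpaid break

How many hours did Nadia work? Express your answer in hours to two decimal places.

Overnight: 7:22 PM → midnight = 4 h 38 min; midnight → 1:23 AM = 1 h 23 min; span 6 h 1 min; less 45 min break → 5 h 16 min

5.27 hours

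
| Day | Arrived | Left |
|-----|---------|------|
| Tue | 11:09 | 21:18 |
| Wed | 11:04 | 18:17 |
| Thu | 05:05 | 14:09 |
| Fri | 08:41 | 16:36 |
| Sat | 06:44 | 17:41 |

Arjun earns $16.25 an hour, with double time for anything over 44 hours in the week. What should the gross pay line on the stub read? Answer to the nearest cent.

$757.25

Tue: 11:09–21:18 = 10 h 9 min
Wed: 11:04–18:17 = 7 h 13 min
Thu: 05:05–14:09 = 9 h 4 min
Fri: 08:41–16:36 = 7 h 55 min
Sat: 06:44–17:41 = 10 h 57 min
Total worked: 45 h 18 min = 2718 min.
Regular 44 h 0 min = 2640 min at $16.25/h; overtime 1 h 18 min = 78 min at $32.50/h.
Pay = (2640 × $16.25 + 78 × $32.50) ÷ 60 = $757.25.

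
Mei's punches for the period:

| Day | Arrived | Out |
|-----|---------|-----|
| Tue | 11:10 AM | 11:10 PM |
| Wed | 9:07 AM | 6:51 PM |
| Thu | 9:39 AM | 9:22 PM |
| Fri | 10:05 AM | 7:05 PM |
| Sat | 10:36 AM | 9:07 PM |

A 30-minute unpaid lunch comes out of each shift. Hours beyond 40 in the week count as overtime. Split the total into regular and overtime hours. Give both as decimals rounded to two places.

Regular 40.00 hours, overtime 10.47 hours

Tue: 11:10 AM–11:10 PM = 12 h 0 min; less 30 min break → 11 h 30 min
Wed: 9:07 AM–6:51 PM = 9 h 44 min; less 30 min break → 9 h 14 min
Thu: 9:39 AM–9:22 PM = 11 h 43 min; less 30 min break → 11 h 13 min
Fri: 10:05 AM–7:05 PM = 9 h 0 min; less 30 min break → 8 h 30 min
Sat: 10:36 AM–9:07 PM = 10 h 31 min; less 30 min break → 10 h 1 min
Total worked: 50 h 28 min = 50.47 h.
Threshold 40 h → overtime 10 h 28 min, regular 40 h 0 min.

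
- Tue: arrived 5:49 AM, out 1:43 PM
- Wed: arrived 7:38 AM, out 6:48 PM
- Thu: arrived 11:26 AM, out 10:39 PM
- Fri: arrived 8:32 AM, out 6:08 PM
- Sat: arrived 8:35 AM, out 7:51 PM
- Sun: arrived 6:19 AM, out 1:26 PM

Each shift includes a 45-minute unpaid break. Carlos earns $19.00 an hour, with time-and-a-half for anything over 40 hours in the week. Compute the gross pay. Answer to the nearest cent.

$1152.35

Tue: 5:49 AM–1:43 PM = 7 h 54 min; less 45 min break → 7 h 9 min
Wed: 7:38 AM–6:48 PM = 11 h 10 min; less 45 min break → 10 h 25 min
Thu: 11:26 AM–10:39 PM = 11 h 13 min; less 45 min break → 10 h 28 min
Fri: 8:32 AM–6:08 PM = 9 h 36 min; less 45 min break → 8 h 51 min
Sat: 8:35 AM–7:51 PM = 11 h 16 min; less 45 min break → 10 h 31 min
Sun: 6:19 AM–1:26 PM = 7 h 7 min; less 45 min break → 6 h 22 min
Total worked: 53 h 46 min = 3226 min.
Regular 40 h 0 min = 2400 min at $19.00/h; overtime 13 h 46 min = 826 min at $28.50/h.
Pay = (2400 × $19.00 + 826 × $28.50) ÷ 60 = $1152.35.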